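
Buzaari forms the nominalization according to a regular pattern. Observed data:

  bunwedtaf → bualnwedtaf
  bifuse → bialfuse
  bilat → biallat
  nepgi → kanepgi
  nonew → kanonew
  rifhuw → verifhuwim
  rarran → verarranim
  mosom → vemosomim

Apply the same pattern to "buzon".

"buzon" begins with b-. The stems beginning with b- (bunwedtaf → bualnwedtaf, bifuse → bialfuse, bilat → biallat) insert -al- after the first vowel.
So buzon → bualzon.

bualzon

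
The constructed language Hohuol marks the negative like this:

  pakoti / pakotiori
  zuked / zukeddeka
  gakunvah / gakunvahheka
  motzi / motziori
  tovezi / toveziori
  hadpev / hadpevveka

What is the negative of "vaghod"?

vaghoddeka

"vaghod" ends in a consonant. The stems ending in a consonant (zuked → zukeddeka, hadpev → hadpevveka, gakunvah → gakunvahheka) double the final consonant and add -eka.
The other pattern: stems ending in a vowel add -ori.
So vaghod → vaghoddeka.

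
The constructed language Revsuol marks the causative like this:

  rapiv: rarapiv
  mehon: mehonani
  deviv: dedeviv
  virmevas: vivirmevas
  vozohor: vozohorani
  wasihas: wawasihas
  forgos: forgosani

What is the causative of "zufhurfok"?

forgos and virmevas both end in -s yet inflect differently (forgosani, vivirmevas), so the final letter is not what conditions the rule; the last vowel is.
"zufhurfok" has last vowel 'o'. The stems whose last vowel is 'o' (mehon → mehonani, forgos → forgosani, vozohor → vozohorani) add -ani.
The other pattern: stems whose last vowel is 'a' or 'i' repeat the first consonant+vowel as a prefix.
So zufhurfok → zufhurfokani.

zufhurfokani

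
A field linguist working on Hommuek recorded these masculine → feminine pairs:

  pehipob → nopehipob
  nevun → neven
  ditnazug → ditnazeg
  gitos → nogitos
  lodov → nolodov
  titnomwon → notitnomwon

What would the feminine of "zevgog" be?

titnomwon and nevun both end in -n yet inflect differently (notitnomwon, neven), so the final letter is not what conditions the rule; the last vowel is.
"zevgog" has last vowel 'o'. The stems whose last vowel is 'o' (titnomwon → notitnomwon, lodov → nolodov, gitos → nogitos) add the prefix no-.
The other pattern: stems whose last vowel is 'u' change the last vowel to 'e'.
So zevgog → nozevgog.

nozevgog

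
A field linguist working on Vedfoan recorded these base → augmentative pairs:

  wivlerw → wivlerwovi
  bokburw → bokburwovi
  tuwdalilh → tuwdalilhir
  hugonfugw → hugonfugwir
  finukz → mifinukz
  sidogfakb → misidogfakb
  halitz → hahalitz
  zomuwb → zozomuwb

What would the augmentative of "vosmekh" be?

wivlerw and hugonfugw both end in -w yet inflect differently (wivlerwovi, hugonfugwir), so the final letter is not what conditions the rule; the second-to-last letter is.
"vosmekh" has second-to-last letter 'k'. The stems whose second-to-last letter is 'k' (finukz → mifinukz, sidogfakb → misidogfakb) add the prefix mi-.
The other patterns: stems whose second-to-last letter is 'r' add -ovi; stems whose second-to-last letter is 'g' or 'l' add -ir; stems whose second-to-last letter is 't' or 'w' repeat the first consonant+vowel as a prefix.
So vosmekh → mivosmekh.

mivosmekh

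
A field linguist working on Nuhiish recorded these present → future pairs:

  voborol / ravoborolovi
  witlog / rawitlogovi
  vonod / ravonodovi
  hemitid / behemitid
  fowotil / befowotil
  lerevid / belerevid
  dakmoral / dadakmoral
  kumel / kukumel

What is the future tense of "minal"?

vonod and hemitid both end in -d yet inflect differently (ravonodovi, behemitid), so the final letter is not what conditions the rule; the last vowel is.
"minal" has last vowel 'a'. The one such stem in the data (dakmoral → dadakmoral) repeats the first consonant+vowel as a prefix (as does kumel), so the same rule applies.
The other patterns: stems whose last vowel is 'o' add ra- … -ovi around the stem; stems whose last vowel is 'i' add the prefix be-.
So minal → miminal.

miminal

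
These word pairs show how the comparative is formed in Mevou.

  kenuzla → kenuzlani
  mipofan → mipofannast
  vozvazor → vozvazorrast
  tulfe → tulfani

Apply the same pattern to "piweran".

kenuzla and mipofan both have last vowel 'a' yet inflect differently (kenuzlani, mipofannast), so the last vowel is not what conditions the rule; whether the stem ends in a vowel or a consonant is.
"piweran" ends in a consonant. The stems ending in a consonant (mipofan → mipofannast, vozvazor → vozvazorrast) double the final consonant and add -ast.
So piweran → piwerannast.

piwerannast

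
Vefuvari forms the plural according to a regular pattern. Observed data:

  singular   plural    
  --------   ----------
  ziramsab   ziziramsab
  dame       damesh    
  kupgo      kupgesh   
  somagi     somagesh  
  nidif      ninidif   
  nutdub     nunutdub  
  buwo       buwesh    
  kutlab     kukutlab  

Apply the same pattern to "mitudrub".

somagi and nidif both have last vowel 'i' yet inflect differently (somagesh, ninidif), so the last vowel is not what conditions the rule; whether the stem ends in a vowel or a consonant is.
"mitudrub" ends in a consonant. The stems ending in a consonant (nutdub → nunutdub, ziramsab → ziziramsab, kutlab → kukutlab) repeat the first consonant+vowel as a prefix.
So mitudrub → mimitudrub.

mimitudrub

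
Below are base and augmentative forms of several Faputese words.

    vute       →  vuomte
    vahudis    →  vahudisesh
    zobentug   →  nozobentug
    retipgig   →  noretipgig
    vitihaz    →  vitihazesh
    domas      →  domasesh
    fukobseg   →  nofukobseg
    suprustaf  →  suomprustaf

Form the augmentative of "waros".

warosesh

fukobseg and vute both have last vowel 'e' yet inflect differently (nofukobseg, vuomte), so the last vowel is not what conditions the rule; the final letter is.
"waros" ends in -s. The stems ending in -s (domas → domasesh, vahudis → vahudisesh) add -esh.
The other patterns: stems ending in -g add the prefix no-; stems ending in -e or -f insert -om- after the first vowel.
So waros → warosesh.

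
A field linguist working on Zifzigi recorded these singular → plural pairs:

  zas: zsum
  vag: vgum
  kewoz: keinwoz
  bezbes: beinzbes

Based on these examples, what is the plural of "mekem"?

zas and bezbes both end in -s yet inflect differently (zsum, beinzbes), so the final letter is not what conditions the rule; the number of vowels is.
"mekem" has 2 vowels. The stems with 2 vowels (kewoz → keinwoz, bezbes → beinzbes) insert -in- after the first vowel.
The other pattern: stems with 1 vowel delete the last vowel and add -um.
So mekem → meinkem.

meinkem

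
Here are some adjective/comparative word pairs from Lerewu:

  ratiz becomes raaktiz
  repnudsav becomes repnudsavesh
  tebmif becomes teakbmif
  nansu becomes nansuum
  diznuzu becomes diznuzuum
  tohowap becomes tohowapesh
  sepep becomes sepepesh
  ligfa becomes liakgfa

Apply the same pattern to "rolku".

rolkuum

tohowap and ligfa both have last vowel 'a' yet inflect differently (tohowapesh, liakgfa), so the last vowel is not what conditions the rule; the final letter is.
"rolku" ends in -u. The stems ending in -u (diznuzu → diznuzuum, nansu → nansuum) add -um.
So rolku → rolkuum.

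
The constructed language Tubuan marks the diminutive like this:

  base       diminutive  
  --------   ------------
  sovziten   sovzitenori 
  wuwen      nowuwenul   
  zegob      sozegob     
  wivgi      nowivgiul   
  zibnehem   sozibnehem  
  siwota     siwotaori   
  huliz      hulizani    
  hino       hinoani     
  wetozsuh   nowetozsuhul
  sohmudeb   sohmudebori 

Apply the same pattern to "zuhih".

"zuhih" begins with z-. The stems beginning with z- (zegob → sozegob, zibnehem → sozibnehem) add the prefix so-.
The other patterns: stems beginning with s- add -ori; stems beginning with w- add no- … -ul around the stem; stems beginning with h- add -ani.
So zuhih → sozuhih.

sozuhih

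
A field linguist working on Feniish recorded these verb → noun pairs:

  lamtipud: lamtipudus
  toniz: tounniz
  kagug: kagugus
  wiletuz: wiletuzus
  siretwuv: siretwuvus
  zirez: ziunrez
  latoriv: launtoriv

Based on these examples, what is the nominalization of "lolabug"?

lolabugus

"lolabug" has last vowel 'u'. The stems whose last vowel is 'u' (kagug → kagugus, siretwuv → siretwuvus, wiletuz → wiletuzus) add -us.
So lolabug → lolabugus.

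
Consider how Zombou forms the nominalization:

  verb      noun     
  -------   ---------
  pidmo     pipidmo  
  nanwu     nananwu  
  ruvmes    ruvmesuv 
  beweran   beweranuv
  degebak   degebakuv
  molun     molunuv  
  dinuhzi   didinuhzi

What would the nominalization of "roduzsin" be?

roduzsinuv

"roduzsin" ends in a consonant. The stems ending in a consonant (degebak → degebakuv, beweran → beweranuv, ruvmes → ruvmesuv) add -uv.
The other pattern: stems ending in a vowel repeat the first consonant+vowel as a prefix.
So roduzsin → roduzsinuv.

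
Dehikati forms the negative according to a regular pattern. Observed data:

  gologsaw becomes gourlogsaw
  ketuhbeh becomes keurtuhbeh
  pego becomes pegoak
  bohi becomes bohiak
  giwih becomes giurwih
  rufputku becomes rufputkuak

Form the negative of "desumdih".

deursumdih

bohi and giwih both have last vowel 'i' yet inflect differently (bohiak, giurwih), so the last vowel is not what conditions the rule; whether the stem ends in a vowel or a consonant is.
"desumdih" ends in a consonant. The stems ending in a consonant (ketuhbeh → keurtuhbeh, giwih → giurwih, gologsaw → gourlogsaw) insert -ur- after the first vowel.
The other pattern: stems ending in a vowel add -ak.
So desumdih → deursumdih.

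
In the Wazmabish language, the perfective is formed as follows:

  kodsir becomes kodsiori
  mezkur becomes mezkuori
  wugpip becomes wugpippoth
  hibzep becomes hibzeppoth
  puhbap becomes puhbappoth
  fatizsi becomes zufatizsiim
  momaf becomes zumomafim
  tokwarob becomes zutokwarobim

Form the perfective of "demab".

zudemabim

kodsir and wugpip both have last vowel 'i' yet inflect differently (kodsiori, wugpippoth), so the last vowel is not what conditions the rule; the final letter is.
"demab" ends in -b. The one such stem in the data (tokwarob → zutokwarobim) adds zu- … -im around the stem, so the same rule applies.
So demab → zudemabim.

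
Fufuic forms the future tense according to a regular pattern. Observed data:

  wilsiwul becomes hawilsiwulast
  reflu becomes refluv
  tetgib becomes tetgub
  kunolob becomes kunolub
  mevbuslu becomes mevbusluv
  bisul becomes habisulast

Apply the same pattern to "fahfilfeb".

fahfilfub

reflu and wilsiwul both have last vowel 'u' yet inflect differently (refluv, hawilsiwulast), so the last vowel is not what conditions the rule; the final letter is.
"fahfilfeb" ends in -b. The stems ending in -b (tetgib → tetgub, kunolob → kunolub) change the last vowel to 'u'.
So fahfilfeb → fahfilfub.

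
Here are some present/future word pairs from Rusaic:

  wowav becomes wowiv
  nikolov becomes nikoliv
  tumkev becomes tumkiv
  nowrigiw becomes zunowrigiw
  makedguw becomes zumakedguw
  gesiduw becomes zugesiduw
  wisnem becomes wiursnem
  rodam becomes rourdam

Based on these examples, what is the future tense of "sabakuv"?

tumkev and wisnem both have last vowel 'e' yet inflect differently (tumkiv, wiursnem), so the last vowel is not what conditions the rule; the final letter is.
"sabakuv" ends in -v. The stems ending in -v (wowav → wowiv, nikolov → nikoliv, tumkev → tumkiv) change the last vowel to 'i'.
The other patterns: stems ending in -w add the prefix zu-; stems ending in -m insert -ur- after the first vowel.
So sabakuv → sabakiv.

sabakiv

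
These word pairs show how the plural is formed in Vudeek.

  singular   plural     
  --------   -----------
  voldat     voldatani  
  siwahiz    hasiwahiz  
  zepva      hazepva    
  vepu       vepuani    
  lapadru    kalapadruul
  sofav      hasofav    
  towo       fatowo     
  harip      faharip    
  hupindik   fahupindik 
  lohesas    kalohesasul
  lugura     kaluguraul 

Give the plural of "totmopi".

"totmopi" begins with t-. The one such stem in the data (towo → fatowo) adds the prefix fa-, so the same rule applies.
The other patterns: stems beginning with l- add ka- … -ul around the stem; stems beginning with v- add -ani; stems beginning with s- or z- add the prefix ha-.
So totmopi → fatotmopi.

fatotmopi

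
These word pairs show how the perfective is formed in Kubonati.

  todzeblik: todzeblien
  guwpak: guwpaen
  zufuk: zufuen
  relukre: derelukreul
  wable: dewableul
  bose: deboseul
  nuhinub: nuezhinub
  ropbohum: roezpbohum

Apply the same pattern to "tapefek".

tapefeen

"tapefek" ends in -k. The stems ending in -k (todzeblik → todzeblien, guwpak → guwpaen, zufuk → zufuen) drop the final letter and add -en.
The other patterns: stems ending in -e add de- … -ul around the stem; stems ending in -b or -m insert -ez- after the first vowel.
So tapefek → tapefeen.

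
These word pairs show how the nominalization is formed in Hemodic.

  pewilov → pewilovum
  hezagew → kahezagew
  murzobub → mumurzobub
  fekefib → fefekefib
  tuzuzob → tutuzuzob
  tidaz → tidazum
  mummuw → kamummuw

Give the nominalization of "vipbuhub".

pewilov and tuzuzob both have last vowel 'o' yet inflect differently (pewilovum, tutuzuzob), so the last vowel is not what conditions the rule; the final letter is.
"vipbuhub" ends in -b. The stems ending in -b (tuzuzob → tutuzuzob, fekefib → fefekefib, murzobub → mumurzobub) repeat the first consonant+vowel as a prefix.
So vipbuhub → vivipbuhub.

vivipbuhub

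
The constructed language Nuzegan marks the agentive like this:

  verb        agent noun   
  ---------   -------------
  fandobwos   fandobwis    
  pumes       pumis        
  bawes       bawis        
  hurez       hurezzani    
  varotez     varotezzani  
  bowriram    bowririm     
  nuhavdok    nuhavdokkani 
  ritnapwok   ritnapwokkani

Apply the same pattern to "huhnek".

huhnekkani

fandobwos and ritnapwok both have last vowel 'o' yet inflect differently (fandobwis, ritnapwokkani), so the last vowel is not what conditions the rule; the final letter is.
"huhnek" ends in -k. The stems ending in -k (ritnapwok → ritnapwokkani, nuhavdok → nuhavdokkani) double the final consonant and add -ani.
The other pattern: stems ending in -m or -s change the last vowel to 'i'.
So huhnek → huhnekkani.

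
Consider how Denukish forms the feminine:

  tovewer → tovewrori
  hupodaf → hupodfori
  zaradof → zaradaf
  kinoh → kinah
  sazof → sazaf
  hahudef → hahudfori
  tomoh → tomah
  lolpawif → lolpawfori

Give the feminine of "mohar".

mohrori

zaradof and hahudef both end in -f yet inflect differently (zaradaf, hahudfori), so the final letter is not what conditions the rule; the last vowel is.
"mohar" has last vowel 'a'. The one such stem in the data (hupodaf → hupodfori) deletes the last vowel and adds -ori (as do hahudef, tovewer), so the same rule applies.
So mohar → mohrori.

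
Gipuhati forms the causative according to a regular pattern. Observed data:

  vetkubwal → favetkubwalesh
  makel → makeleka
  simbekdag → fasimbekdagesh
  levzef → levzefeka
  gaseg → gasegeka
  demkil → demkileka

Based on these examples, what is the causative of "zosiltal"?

gaseg and simbekdag both end in -g yet inflect differently (gasegeka, fasimbekdagesh), so the final letter is not what conditions the rule; the number of vowels is.
"zosiltal" has 3 vowels. The stems with 3 vowels (simbekdag → fasimbekdagesh, vetkubwal → favetkubwalesh) add fa- … -esh around the stem.
The other pattern: stems with 2 vowels add -eka.
So zosiltal → fazosiltalesh.

fazosiltalesh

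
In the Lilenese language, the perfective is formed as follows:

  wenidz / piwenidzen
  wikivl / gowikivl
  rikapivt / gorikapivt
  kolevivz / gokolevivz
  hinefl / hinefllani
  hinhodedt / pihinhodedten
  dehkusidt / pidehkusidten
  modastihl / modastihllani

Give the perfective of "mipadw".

pimipadwen

"mipadw" has second-to-last letter 'd'. The stems whose second-to-last letter is 'd' (dehkusidt → pidehkusidten, hinhodedt → pihinhodedten, wenidz → piwenidzen) add pi- … -en around the stem.
The other patterns: stems whose second-to-last letter is 'v' add the prefix go-; stems whose second-to-last letter is 'f' or 'h' double the final consonant and add -ani.
So mipadw → pimipadwen.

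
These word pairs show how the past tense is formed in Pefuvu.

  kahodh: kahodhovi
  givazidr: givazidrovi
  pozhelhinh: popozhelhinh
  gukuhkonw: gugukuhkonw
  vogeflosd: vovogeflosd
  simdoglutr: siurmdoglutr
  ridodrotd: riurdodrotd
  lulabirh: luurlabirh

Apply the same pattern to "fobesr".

fofobesr

kahodh and pozhelhinh both end in -h yet inflect differently (kahodhovi, popozhelhinh), so the final letter is not what conditions the rule; the second-to-last letter is.
"fobesr" has second-to-last letter 's'. The one such stem in the data (vogeflosd → vovogeflosd) repeats the first consonant+vowel as a prefix (as do pozhelhinh, gukuhkonw), so the same rule applies.
The other patterns: stems whose second-to-last letter is 'd' add -ovi; stems whose second-to-last letter is 'r' or 't' insert -ur- after the first vowel.
So fobesr → fofobesr.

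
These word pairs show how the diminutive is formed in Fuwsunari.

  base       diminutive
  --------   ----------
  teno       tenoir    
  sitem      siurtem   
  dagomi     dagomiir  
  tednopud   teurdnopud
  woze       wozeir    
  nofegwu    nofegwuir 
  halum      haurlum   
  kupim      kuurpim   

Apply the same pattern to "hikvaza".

hikvazair

kupim and dagomi both have last vowel 'i' yet inflect differently (kuurpim, dagomiir), so the last vowel is not what conditions the rule; whether the stem ends in a vowel or a consonant is.
"hikvaza" ends in a vowel. The stems ending in a vowel (dagomi → dagomiir, nofegwu → nofegwuir, woze → wozeir) add -ir.
So hikvaza → hikvazair.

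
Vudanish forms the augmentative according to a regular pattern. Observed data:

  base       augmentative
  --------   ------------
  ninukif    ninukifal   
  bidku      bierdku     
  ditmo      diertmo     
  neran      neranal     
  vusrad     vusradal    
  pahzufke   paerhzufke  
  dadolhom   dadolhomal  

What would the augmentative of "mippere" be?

"mippere" ends in a vowel. The stems ending in a vowel (bidku → bierdku, ditmo → diertmo, pahzufke → paerhzufke) insert -er- after the first vowel.
So mippere → mierppere.

mierppere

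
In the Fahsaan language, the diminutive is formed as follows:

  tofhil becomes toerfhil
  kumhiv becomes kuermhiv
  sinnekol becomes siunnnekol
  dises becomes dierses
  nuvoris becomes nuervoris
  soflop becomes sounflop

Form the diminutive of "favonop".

faunvonop

"favonop" has last vowel 'o'. The stems whose last vowel is 'o' (soflop → sounflop, sinnekol → siunnnekol) insert -un- after the first vowel.
So favonop → faunvonop.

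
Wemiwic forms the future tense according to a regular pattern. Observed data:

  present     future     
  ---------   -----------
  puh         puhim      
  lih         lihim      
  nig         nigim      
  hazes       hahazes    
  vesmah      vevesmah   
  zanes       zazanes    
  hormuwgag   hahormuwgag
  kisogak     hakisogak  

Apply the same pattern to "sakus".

sasakus

puh and vesmah both end in -h yet inflect differently (puhim, vevesmah), so the final letter is not what conditions the rule; the number of vowels is.
"sakus" has 2 vowels. The stems with 2 vowels (hazes → hahazes, vesmah → vevesmah, zanes → zazanes) repeat the first consonant+vowel as a prefix.
The other patterns: stems with 1 vowel add -im; stems with 3 vowels add the prefix ha-.
So sakus → sasakus.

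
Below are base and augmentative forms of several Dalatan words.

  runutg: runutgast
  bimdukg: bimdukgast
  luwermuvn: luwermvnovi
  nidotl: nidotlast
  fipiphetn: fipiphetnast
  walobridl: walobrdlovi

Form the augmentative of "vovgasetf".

vovgasetfast

nidotl and walobridl both end in -l yet inflect differently (nidotlast, walobrdlovi), so the final letter is not what conditions the rule; the second-to-last letter is.
"vovgasetf" has second-to-last letter 't'. The stems whose second-to-last letter is 't' (fipiphetn → fipiphetnast, nidotl → nidotlast, runutg → runutgast) add -ast.
The other pattern: stems whose second-to-last letter is 'd' or 'v' delete the last vowel and add -ovi.
So vovgasetf → vovgasetfast.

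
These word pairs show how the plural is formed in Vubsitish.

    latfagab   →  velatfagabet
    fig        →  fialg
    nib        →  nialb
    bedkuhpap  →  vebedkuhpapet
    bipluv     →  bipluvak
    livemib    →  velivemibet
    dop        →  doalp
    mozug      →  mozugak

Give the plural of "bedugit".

vebedugitet

fig and mozug both end in -g yet inflect differently (fialg, mozugak), so the final letter is not what conditions the rule; the number of vowels is.
"bedugit" has 3 vowels. The stems with 3 vowels (bedkuhpap → vebedkuhpapet, latfagab → velatfagabet, livemib → velivemibet) add ve- … -et around the stem.
The other patterns: stems with 1 vowel insert -al- after the first vowel; stems with 2 vowels add -ak.
So bedugit → vebedugitet.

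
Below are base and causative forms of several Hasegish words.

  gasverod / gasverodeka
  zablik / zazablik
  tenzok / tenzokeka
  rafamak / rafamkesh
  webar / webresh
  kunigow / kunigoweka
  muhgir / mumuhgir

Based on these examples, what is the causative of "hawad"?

rafamak and tenzok both end in -k yet inflect differently (rafamkesh, tenzokeka), so the final letter is not what conditions the rule; the last vowel is.
"hawad" has last vowel 'a'. The stems whose last vowel is 'a' (webar → webresh, rafamak → rafamkesh) delete the last vowel and add -esh.
The other patterns: stems whose last vowel is 'o' add -eka; stems whose last vowel is 'i' repeat the first consonant+vowel as a prefix.
So hawad → hawdesh.

hawdesh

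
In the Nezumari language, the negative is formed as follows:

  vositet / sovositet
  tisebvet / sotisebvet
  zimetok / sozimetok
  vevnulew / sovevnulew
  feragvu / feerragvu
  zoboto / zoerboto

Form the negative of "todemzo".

toerdemzo

zoboto and zimetok both have last vowel 'o' yet inflect differently (zoerboto, sozimetok), so the last vowel is not what conditions the rule; whether the stem ends in a vowel or a consonant is.
"todemzo" ends in a vowel. The stems ending in a vowel (zoboto → zoerboto, feragvu → feerragvu) insert -er- after the first vowel.
The other pattern: stems ending in a consonant add the prefix so-.
So todemzo → toerdemzo.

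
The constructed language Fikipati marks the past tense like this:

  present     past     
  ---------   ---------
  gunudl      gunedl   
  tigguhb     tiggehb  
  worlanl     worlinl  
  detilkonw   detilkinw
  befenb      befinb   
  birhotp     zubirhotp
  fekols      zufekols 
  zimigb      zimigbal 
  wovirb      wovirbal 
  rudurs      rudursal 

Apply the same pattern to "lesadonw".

lesadinw

gunudl and worlanl both end in -l yet inflect differently (gunedl, worlinl), so the final letter is not what conditions the rule; the second-to-last letter is.
"lesadonw" has second-to-last letter 'n'. The stems whose second-to-last letter is 'n' (worlanl → worlinl, detilkonw → detilkinw, befenb → befinb) change the last vowel to 'i'.
So lesadonw → lesadinw.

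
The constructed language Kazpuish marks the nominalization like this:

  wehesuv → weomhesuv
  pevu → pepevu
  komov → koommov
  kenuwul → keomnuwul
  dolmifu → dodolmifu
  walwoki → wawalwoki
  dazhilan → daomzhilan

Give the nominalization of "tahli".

dolmifu and wehesuv both have last vowel 'u' yet inflect differently (dodolmifu, weomhesuv), so the last vowel is not what conditions the rule; whether the stem ends in a vowel or a consonant is.
"tahli" ends in a vowel. The stems ending in a vowel (dolmifu → dodolmifu, pevu → pepevu, walwoki → wawalwoki) repeat the first consonant+vowel as a prefix.
The other pattern: stems ending in a consonant insert -om- after the first vowel.
So tahli → tatahli.

tatahli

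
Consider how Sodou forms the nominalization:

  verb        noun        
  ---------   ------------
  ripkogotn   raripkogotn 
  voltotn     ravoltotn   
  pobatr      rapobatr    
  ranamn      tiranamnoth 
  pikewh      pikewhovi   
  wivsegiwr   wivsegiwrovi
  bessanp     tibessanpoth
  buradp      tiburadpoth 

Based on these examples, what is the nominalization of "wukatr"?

wivsegiwr and pobatr both end in -r yet inflect differently (wivsegiwrovi, rapobatr), so the final letter is not what conditions the rule; the second-to-last letter is.
"wukatr" has second-to-last letter 't'. The stems whose second-to-last letter is 't' (pobatr → rapobatr, ripkogotn → raripkogotn, voltotn → ravoltotn) add the prefix ra-.
So wukatr → rawukatr.

rawukatr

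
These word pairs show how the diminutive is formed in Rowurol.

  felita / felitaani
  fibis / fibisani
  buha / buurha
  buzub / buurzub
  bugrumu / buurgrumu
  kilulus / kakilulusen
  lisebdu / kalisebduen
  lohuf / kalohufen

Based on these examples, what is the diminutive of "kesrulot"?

felita and buha both end in -a yet inflect differently (felitaani, buurha), so the final letter is not what conditions the rule; the first letter is.
"kesrulot" begins with k-. The one such stem in the data (kilulus → kakilulusen) adds ka- … -en around the stem, so the same rule applies.
The other patterns: stems beginning with f- add -ani; stems beginning with b- insert -ur- after the first vowel.
So kesrulot → kakesruloten.

kakesruloten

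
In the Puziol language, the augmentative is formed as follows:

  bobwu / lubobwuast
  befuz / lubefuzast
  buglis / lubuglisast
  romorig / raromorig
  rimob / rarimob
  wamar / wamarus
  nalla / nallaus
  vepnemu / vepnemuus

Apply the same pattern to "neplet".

nepletus

bobwu and vepnemu both end in -u yet inflect differently (lubobwuast, vepnemuus), so the final letter is not what conditions the rule; the first letter is.
"neplet" begins with n-. The one such stem in the data (nalla → nallaus) adds -us, so the same rule applies.
The other patterns: stems beginning with b- add lu- … -ast around the stem; stems beginning with r- add the prefix ra-.
So neplet → nepletus.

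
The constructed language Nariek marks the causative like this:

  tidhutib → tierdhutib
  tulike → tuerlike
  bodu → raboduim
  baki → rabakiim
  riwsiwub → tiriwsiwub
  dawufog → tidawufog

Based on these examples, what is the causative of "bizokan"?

rabizokanim

tidhutib and riwsiwub both end in -b yet inflect differently (tierdhutib, tiriwsiwub), so the final letter is not what conditions the rule; the first letter is.
"bizokan" begins with b-. The stems beginning with b- (bodu → raboduim, baki → rabakiim) add ra- … -im around the stem.
The other patterns: stems beginning with t- insert -er- after the first vowel; stems beginning with d- or r- add the prefix ti-.
So bizokan → rabizokanim.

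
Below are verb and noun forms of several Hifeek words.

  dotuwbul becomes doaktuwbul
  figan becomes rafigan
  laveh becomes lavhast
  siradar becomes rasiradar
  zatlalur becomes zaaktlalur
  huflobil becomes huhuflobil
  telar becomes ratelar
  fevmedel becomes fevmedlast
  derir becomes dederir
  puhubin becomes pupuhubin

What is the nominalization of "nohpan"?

siradar and zatlalur both end in -r yet inflect differently (rasiradar, zaaktlalur), so the final letter is not what conditions the rule; the last vowel is.
"nohpan" has last vowel 'a'. The stems whose last vowel is 'a' (siradar → rasiradar, figan → rafigan, telar → ratelar) add the prefix ra-.
The other patterns: stems whose last vowel is 'e' delete the last vowel and add -ast; stems whose last vowel is 'u' insert -ak- after the first vowel; stems whose last vowel is 'i' repeat the first consonant+vowel as a prefix.
So nohpan → ranohpan.

ranohpan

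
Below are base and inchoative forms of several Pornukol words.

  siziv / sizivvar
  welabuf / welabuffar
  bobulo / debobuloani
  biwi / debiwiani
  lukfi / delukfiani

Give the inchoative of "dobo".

dedoboani

"dobo" ends in a vowel. The stems ending in a vowel (bobulo → debobuloani, biwi → debiwiani, lukfi → delukfiani) add de- … -ani around the stem.
So dobo → dedoboani.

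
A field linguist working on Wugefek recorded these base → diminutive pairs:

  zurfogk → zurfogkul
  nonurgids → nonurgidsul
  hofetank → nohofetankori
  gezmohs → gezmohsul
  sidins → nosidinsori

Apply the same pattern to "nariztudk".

nariztudkul

sidins and nonurgids both end in -s yet inflect differently (nosidinsori, nonurgidsul), so the final letter is not what conditions the rule; the second-to-last letter is.
"nariztudk" has second-to-last letter 'd'. The one such stem in the data (nonurgids → nonurgidsul) adds -ul, so the same rule applies.
The other pattern: stems whose second-to-last letter is 'n' add no- … -ori around the stem.
So nariztudk → nariztudkul.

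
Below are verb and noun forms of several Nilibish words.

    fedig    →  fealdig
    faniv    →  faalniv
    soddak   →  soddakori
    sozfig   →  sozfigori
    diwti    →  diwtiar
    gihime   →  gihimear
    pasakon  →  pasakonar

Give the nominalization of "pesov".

fedig and sozfig both end in -g yet inflect differently (fealdig, sozfigori), so the final letter is not what conditions the rule; the first letter is.
"pesov" begins with p-. The one such stem in the data (pasakon → pasakonar) adds -ar, so the same rule applies.
So pesov → pesovar.

pesovar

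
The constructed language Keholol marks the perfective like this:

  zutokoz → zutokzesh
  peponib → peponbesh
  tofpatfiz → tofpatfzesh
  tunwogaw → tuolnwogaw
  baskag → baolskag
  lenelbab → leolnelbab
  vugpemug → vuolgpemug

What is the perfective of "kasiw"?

kaswesh

"kasiw" has last vowel 'i'. The stems whose last vowel is 'i' (peponib → peponbesh, tofpatfiz → tofpatfzesh) delete the last vowel and add -esh.
So kasiw → kaswesh.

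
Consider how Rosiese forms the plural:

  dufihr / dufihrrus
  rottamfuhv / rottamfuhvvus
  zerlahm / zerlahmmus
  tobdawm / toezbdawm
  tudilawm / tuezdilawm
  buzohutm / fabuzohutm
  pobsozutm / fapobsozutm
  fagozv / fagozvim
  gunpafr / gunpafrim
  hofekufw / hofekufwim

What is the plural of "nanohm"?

"nanohm" has second-to-last letter 'h'. The stems whose second-to-last letter is 'h' (dufihr → dufihrrus, rottamfuhv → rottamfuhvvus, zerlahm → zerlahmmus) double the final consonant and add -us.
So nanohm → nanohmmus.

nanohmmus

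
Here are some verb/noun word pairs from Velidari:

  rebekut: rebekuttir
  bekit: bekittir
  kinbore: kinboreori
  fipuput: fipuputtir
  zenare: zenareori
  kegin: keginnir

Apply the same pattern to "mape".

kinbore and kegin both begin with k- yet inflect differently (kinboreori, keginnir), so the first letter is not what conditions the rule; whether the stem ends in a vowel or a consonant is.
"mape" ends in a vowel. The stems ending in a vowel (kinbore → kinboreori, zenare → zenareori) add -ori.
The other pattern: stems ending in a consonant double the final consonant and add -ir.
So mape → mapeori.

mapeori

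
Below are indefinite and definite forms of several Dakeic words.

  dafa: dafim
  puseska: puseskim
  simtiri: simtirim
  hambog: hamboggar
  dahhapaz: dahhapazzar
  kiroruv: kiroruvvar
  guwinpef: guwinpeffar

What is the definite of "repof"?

"repof" ends in a consonant. The stems ending in a consonant (hambog → hamboggar, dahhapaz → dahhapazzar, kiroruv → kiroruvvar) double the final consonant and add -ar.
The other pattern: stems ending in a vowel drop the final letter and add -im.
So repof → repoffar.

repoffar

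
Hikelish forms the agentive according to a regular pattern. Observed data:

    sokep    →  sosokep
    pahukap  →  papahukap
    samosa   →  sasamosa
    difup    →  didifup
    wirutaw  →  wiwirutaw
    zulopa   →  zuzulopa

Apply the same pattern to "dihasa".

Every pair shown (sokep → sosokep, pahukap → papahukap, samosa → sasamosa, …) follows the same rule: repeat the first consonant+vowel as a prefix.
So dihasa → didihasa.

didihasa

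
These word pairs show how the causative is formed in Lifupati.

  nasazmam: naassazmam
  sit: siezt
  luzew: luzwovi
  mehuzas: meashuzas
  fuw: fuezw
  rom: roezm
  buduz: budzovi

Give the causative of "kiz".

kiezz

fuw and luzew both end in -w yet inflect differently (fuezw, luzwovi), so the final letter is not what conditions the rule; the number of vowels is.
"kiz" has 1 vowel. The stems with 1 vowel (fuw → fuezw, rom → roezm, sit → siezt) insert -ez- after the first vowel.
The other patterns: stems with 2 vowels delete the last vowel and add -ovi; stems with 3 vowels insert -as- after the first vowel.
So kiz → kiezz.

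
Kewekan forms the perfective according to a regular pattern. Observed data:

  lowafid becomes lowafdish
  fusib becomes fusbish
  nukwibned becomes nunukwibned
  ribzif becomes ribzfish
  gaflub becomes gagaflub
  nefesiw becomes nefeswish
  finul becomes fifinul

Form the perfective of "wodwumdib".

wodwumdbish

lowafid and nukwibned both end in -d yet inflect differently (lowafdish, nunukwibned), so the final letter is not what conditions the rule; the last vowel is.
"wodwumdib" has last vowel 'i'. The stems whose last vowel is 'i' (fusib → fusbish, ribzif → ribzfish, nefesiw → nefeswish) delete the last vowel and add -ish.
The other pattern: stems whose last vowel is 'e' or 'u' repeat the first consonant+vowel as a prefix.
So wodwumdib → wodwumdbish.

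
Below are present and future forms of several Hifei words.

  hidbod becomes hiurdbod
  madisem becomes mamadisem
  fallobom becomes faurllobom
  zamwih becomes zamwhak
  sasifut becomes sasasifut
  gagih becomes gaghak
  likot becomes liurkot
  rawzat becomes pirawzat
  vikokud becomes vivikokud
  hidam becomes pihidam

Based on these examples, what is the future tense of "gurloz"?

guurrloz

"gurloz" has last vowel 'o'. The stems whose last vowel is 'o' (likot → liurkot, hidbod → hiurdbod, fallobom → faurllobom) insert -ur- after the first vowel.
So gurloz → guurrloz.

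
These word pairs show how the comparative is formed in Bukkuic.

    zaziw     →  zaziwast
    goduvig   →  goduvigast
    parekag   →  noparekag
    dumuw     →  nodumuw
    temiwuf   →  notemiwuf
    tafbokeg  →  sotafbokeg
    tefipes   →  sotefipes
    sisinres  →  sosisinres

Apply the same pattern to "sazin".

"sazin" has last vowel 'i'. The stems whose last vowel is 'i' (zaziw → zaziwast, goduvig → goduvigast) add -ast.
The other patterns: stems whose last vowel is 'a' or 'u' add the prefix no-; stems whose last vowel is 'e' add the prefix so-.
So sazin → sazinast.

sazinast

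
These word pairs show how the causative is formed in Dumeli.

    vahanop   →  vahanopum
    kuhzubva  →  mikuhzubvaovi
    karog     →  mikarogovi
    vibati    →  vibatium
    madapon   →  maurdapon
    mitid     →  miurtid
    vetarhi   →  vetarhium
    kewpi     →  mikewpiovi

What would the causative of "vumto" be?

vetarhi and kewpi both end in -i yet inflect differently (vetarhium, mikewpiovi), so the final letter is not what conditions the rule; the first letter is.
"vumto" begins with v-. The stems beginning with v- (vahanop → vahanopum, vetarhi → vetarhium, vibati → vibatium) add -um.
The other patterns: stems beginning with k- add mi- … -ovi around the stem; stems beginning with m- insert -ur- after the first vowel.
So vumto → vumtoum.

vumtoum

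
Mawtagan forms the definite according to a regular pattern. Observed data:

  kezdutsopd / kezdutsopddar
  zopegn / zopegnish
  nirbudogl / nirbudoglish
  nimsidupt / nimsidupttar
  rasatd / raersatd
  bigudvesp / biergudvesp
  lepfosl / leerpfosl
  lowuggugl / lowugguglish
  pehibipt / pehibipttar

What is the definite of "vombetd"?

voermbetd

"vombetd" has second-to-last letter 't'. The one such stem in the data (rasatd → raersatd) inserts -er- after the first vowel (as do lepfosl, bigudvesp), so the same rule applies.
The other patterns: stems whose second-to-last letter is 'g' add -ish; stems whose second-to-last letter is 'p' double the final consonant and add -ar.
So vombetd → voermbetd.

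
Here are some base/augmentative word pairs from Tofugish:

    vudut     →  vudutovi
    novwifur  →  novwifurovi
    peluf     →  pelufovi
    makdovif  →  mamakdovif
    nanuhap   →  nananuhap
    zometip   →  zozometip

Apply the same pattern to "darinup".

peluf and makdovif both end in -f yet inflect differently (pelufovi, mamakdovif), so the final letter is not what conditions the rule; the last vowel is.
"darinup" has last vowel 'u'. The stems whose last vowel is 'u' (vudut → vudutovi, peluf → pelufovi, novwifur → novwifurovi) add -ovi.
The other pattern: stems whose last vowel is 'a' or 'i' repeat the first consonant+vowel as a prefix.
So darinup → darinupovi.

darinupovi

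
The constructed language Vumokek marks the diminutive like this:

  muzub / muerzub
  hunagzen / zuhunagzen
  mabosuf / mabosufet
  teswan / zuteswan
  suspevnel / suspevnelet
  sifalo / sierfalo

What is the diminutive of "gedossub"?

hunagzen and suspevnel both have last vowel 'e' yet inflect differently (zuhunagzen, suspevnelet), so the last vowel is not what conditions the rule; the final letter is.
"gedossub" ends in -b. The one such stem in the data (muzub → muerzub) inserts -er- after the first vowel (as does sifalo), so the same rule applies.
The other patterns: stems ending in -n add the prefix zu-; stems ending in -f or -l add -et.
So gedossub → geerdossub.

geerdossub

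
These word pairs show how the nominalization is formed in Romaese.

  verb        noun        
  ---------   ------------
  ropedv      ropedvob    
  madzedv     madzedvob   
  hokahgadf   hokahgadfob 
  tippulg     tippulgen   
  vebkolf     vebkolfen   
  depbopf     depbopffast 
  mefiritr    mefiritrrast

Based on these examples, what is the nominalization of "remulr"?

remulren

hokahgadf and vebkolf both end in -f yet inflect differently (hokahgadfob, vebkolfen), so the final letter is not what conditions the rule; the second-to-last letter is.
"remulr" has second-to-last letter 'l'. The stems whose second-to-last letter is 'l' (tippulg → tippulgen, vebkolf → vebkolfen) add -en.
The other patterns: stems whose second-to-last letter is 'd' add -ob; stems whose second-to-last letter is 'p' or 't' double the final consonant and add -ast.
So remulr → remulren.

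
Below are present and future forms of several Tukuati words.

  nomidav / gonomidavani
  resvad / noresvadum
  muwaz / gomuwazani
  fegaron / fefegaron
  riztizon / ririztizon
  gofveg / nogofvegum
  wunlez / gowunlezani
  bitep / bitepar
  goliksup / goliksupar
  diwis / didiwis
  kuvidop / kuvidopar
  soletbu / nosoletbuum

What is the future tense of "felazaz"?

gofelazazani

wunlez and bitep both have last vowel 'e' yet inflect differently (gowunlezani, bitepar), so the last vowel is not what conditions the rule; the final letter is.
"felazaz" ends in -z. The stems ending in -z (wunlez → gowunlezani, muwaz → gomuwazani) add go- … -ani around the stem.
The other patterns: stems ending in -p add -ar; stems ending in -n or -s repeat the first consonant+vowel as a prefix; stems ending in -d, -g or -u add no- … -um around the stem.
So felazaz → gofelazazani.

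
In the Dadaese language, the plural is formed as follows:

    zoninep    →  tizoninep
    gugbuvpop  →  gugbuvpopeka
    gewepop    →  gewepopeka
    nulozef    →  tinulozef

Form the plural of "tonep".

titonep

"tonep" has last vowel 'e'. The stems whose last vowel is 'e' (nulozef → tinulozef, zoninep → tizoninep) add the prefix ti-.
So tonep → titonep.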